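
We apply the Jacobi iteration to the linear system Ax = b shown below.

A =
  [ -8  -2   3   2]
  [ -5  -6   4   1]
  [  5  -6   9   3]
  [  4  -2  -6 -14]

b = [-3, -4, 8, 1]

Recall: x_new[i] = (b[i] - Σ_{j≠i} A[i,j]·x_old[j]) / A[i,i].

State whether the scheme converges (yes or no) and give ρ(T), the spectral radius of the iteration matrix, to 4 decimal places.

Split A = D + L + U, D = diag(-8, -6, 9, -14).
Jacobi T = -D⁻¹(L+U): T[1,0] = -(-5)/(-6) = -0.8333; T[1,1] = 0.
  T[0,:] = [+0.0000 -0.2500 +0.3750 +0.2500]
  T[1,:] = [-0.8333 +0.0000 +0.6667 +0.1667]
  T[2,:] = [-0.5556 +0.6667 +0.0000 -0.3333]
  T[3,:] = [+0.2857 -0.1429 -0.4286 +0.0000]
|λ(T)| sorted: 0.8666, 0.7271, 0.1212, 0.1212.
ρ(T) = max|λ| = 0.8666; 0.8666 < 1: convergent.

yes, ρ = 0.8666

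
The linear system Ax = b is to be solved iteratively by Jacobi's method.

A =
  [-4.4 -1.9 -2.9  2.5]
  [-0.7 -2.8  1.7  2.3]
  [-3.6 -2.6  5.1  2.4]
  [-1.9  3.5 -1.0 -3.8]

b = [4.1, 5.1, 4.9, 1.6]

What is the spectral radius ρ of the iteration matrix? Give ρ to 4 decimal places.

1.2530

Write A = D+L+U with D = diag(-4.4, -2.8, 5.1, -3.8).
Jacobi T = -D⁻¹(L+U): T[1,3] = -(2.3)/(-2.8) = +0.8214; T[1,1] = 0.
  T[0,:] = [+0.0000 -0.4318 -0.6591 +0.5682]
  T[1,:] = [-0.2500 +0.0000 +0.6071 +0.8214]
  T[2,:] = [+0.7059 +0.5098 +0.0000 -0.4706]
  T[3,:] = [-0.5000 +0.9211 -0.2632 +0.0000]
|λ(T)| sorted: 1.2530, 0.8632, 0.8276, 0.8276.
ρ = 1.2530; 1.2530 > 1: divergent.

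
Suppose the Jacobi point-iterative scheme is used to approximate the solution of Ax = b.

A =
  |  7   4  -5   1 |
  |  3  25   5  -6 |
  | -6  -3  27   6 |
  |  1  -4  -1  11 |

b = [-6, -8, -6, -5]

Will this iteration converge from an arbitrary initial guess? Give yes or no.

A = D + L + U where D = diag(7, 25, 27, 11).
Jacobi: T = -D⁻¹(L+U), T[0,1] = -(4)/(7) = -0.5714; T[0,0] = 0.
  T[0,:] = [+0.0000  -0.5714  +0.7143  -0.1429]
  T[1,:] = [-0.1200  +0.0000  -0.2000  +0.2400]
  T[2,:] = [+0.2222  +0.1111  +0.0000  -0.2222]
  T[3,:] = [-0.0909  +0.3636  +0.0909  +0.0000]
|eigenvalues of T|: 0.6143, 0.3649, 0.3649, 0.0607.
spectral radius ρ = 0.6143; 0.6143 < 1, so it converges for any x₀.

yes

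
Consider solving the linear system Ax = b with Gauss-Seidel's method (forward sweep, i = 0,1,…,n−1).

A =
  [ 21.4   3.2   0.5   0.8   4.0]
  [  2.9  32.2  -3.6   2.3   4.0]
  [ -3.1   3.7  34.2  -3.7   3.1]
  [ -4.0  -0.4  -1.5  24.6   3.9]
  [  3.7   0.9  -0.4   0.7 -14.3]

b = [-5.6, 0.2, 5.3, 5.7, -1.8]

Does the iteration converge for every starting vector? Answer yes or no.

A = D + L + U where D = diag(21.4, 32.2, 34.2, 24.6, -14.3).
Gauss-Seidel: T = -(D+L)⁻¹U, row 0 first, T[0,4] = -(4)/(21.4) = -0.1869; later rows by forward substitution.
  T[0,:] = [+0.0000  -0.1495  -0.0234  -0.0374  -0.1869]
  T[1,:] = [+0.0000  +0.0135  +0.1139  -0.0681  -0.1074]
  T[2,:] = [+0.0000  -0.0150  -0.0144  +0.1122  -0.0960]
  T[3,:] = [+0.0000  -0.0250  -0.0028  -0.0003  -0.1965]
  T[4,:] = [+0.0000  -0.0386  +0.0014  -0.0171  -0.0621]
|λ(T)| sorted: 0.1507, 0.0850, 0.0761, 0.0761, 0.0000.
spectral radius ρ = 0.1507; 0.1507 < 1 ⇒ converges.

yes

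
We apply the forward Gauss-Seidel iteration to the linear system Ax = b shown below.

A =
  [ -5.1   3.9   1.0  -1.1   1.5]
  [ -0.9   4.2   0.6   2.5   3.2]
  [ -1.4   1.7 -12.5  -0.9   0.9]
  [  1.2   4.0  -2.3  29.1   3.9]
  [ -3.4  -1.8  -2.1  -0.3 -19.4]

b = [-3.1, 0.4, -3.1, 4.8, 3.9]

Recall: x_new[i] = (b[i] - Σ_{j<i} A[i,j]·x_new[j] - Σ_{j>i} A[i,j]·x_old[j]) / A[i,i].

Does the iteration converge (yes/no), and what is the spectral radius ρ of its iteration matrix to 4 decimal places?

yes, ρ = 0.4726

Diagonal D = diag(-5.1, 4.2, -12.5, 29.1, -19.4); L, U strict lower/upper.
Gauss-Seidel: T = -(D+L)⁻¹U, row 0 first, T[0,4] = -(1.5)/(-5.1) = +0.2941; later rows by forward substitution.
  T[0,:] = [+0.0000 +0.7647 +0.1961 -0.2157 +0.2941]
  T[1,:] = [+0.0000 +0.1639 -0.1008 -0.6415 -0.6989]
  T[2,:] = [+0.0000 -0.0634 -0.0357 -0.1351 -0.0560]
  T[3,:] = [+0.0000 -0.0591 +0.0030 +0.0864 -0.0545]
  T[4,:] = [+0.0000 -0.1415 -0.0212 +0.1106 +0.0202]
moduli |λ_i(T)| = 0.4726, 0.2961, 0.0363, 0.0363, 0.0000.
ρ = 0.4726; 0.4726 < 1 ⇒ converges.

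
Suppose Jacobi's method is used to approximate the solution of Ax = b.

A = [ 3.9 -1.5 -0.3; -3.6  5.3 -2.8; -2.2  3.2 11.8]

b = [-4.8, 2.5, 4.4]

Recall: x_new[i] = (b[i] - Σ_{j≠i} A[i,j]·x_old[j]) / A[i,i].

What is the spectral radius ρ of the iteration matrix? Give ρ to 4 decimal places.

0.4326

Split A = D + L + U, D = diag(3.9, 5.3, 11.8).
T_J = -D⁻¹(L+U): T[0,1] = -(-1.5)/(3.9) = +0.3846; T[0,0] = 0.
  T[0,:] = [+0.0000  +0.3846  +0.0769]
  T[1,:] = [+0.6792  +0.0000  +0.5283]
  T[2,:] = [+0.1864  -0.2712  +0.0000]
|λ(T)| sorted: 0.4326, 0.2341, 0.2341.
ρ(T) = max|λ| = 0.4326; 0.4326 < 1, so it converges for any x₀.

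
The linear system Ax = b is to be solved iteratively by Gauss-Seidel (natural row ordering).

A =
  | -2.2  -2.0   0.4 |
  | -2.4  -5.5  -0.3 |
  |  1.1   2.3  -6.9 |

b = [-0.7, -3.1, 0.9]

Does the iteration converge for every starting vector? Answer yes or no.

Diagonal D = diag(-2.2, -5.5, -6.9); L, U strict lower/upper.
Gauss-Seidel: T = -(D+L)⁻¹U, row 0 first, T[0,1] = -(-2)/(-2.2) = -0.9091; later rows by forward substitution.
  T[0,:] = [+0.0000 -0.9091 +0.1818]
  T[1,:] = [+0.0000 +0.3967 -0.1339]
  T[2,:] = [+0.0000 -0.0127 -0.0156]
|eigenvalues of T|: 0.4008, 0.0197, 0.0000.
ρ = 0.4008; 0.4008 < 1, so it converges for any x₀.

yes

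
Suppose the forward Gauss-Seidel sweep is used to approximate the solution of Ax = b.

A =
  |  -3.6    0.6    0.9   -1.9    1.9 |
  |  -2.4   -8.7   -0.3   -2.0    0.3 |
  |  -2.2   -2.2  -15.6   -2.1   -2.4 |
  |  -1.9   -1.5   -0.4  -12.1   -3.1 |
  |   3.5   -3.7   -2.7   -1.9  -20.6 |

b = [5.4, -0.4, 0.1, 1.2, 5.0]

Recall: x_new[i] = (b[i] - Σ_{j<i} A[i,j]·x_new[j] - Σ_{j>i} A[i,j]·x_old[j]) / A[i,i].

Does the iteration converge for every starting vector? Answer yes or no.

yes

Diagonal D = diag(-3.6, -8.7, -15.6, -12.1, -20.6); L, U strict lower/upper.
T_GS = -(D+L)⁻¹U: row 0 first, T[0,4] = -(1.9)/(-3.6) = +0.5278; later rows by forward substitution.
  T[0,:] = [+0.0000 +0.1667 +0.2500 -0.5278 +0.5278]
  T[1,:] = [+0.0000 -0.0460 -0.1034 -0.0843 -0.1111]
  T[2,:] = [+0.0000 -0.0170 -0.0207 -0.0483 -0.2126]
  T[3,:] = [+0.0000 -0.0199 -0.0257 +0.0949 -0.3183]
  T[4,:] = [+0.0000 +0.0406 +0.0661 -0.0770 +0.1668]
|λ(T)| sorted: 0.2779, 0.1125, 0.1125, 0.0096, 0.0000.
ρ(T) = max|λ| = 0.2779; 0.2779 < 1 ⇒ converges.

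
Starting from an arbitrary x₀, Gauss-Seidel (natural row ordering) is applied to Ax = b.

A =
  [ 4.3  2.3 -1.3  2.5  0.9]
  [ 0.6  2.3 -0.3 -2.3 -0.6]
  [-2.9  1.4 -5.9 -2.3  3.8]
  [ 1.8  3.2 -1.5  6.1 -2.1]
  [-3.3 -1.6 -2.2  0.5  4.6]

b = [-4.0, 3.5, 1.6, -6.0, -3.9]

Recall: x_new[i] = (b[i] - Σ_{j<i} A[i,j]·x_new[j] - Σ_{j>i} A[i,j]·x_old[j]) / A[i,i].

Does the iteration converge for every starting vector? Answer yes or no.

A = D + L + U where D = diag(4.3, 2.3, -5.9, 6.1, 4.6).
Gauss-Seidel: T = -(D+L)⁻¹U, row 0 first, T[0,1] = -(2.3)/(4.3) = -0.5349; later rows by forward substitution.
  T[0,:] = [+0.0000 -0.5349 +0.3023 -0.5814 -0.2093]
  T[1,:] = [+0.0000 +0.1395 +0.0516 +1.1517 +0.3155]
  T[2,:] = [+0.0000 +0.2960 -0.1364 +0.1692 +0.8218]
  T[3,:] = [+0.0000 +0.1574 -0.1498 -0.3910 +0.4426]
  T[4,:] = [+0.0000 -0.2107 +0.1859 +0.1069 +0.3045]
|λ(T)| sorted: 0.8416, 0.3993, 0.3993, 0.0501, 0.0000.
ρ(T) = max|λ| = 0.8416; 0.8416 < 1: convergent.

yes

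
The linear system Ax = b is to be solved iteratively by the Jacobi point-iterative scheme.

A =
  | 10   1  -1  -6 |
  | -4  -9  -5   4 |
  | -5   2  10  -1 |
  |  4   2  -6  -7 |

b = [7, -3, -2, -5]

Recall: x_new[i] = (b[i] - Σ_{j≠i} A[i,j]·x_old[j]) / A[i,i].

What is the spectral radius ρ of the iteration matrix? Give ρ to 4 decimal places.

Write A = D+L+U with D = diag(10, -9, 10, -7).
T_J = -D⁻¹(L+U): T[2,1] = -(2)/(10) = -0.2000; T[2,2] = 0.
  T[0,:] = [+0.0000, -0.1000, +0.1000, +0.6000]
  T[1,:] = [-0.4444, +0.0000, -0.5556, +0.4444]
  T[2,:] = [+0.5000, -0.2000, +0.0000, +0.1000]
  T[3,:] = [+0.5714, +0.2857, -0.8571, +0.0000]
moduli |λ_i(T)| = 0.8530, 0.6878, 0.6878, 0.2926.
ρ = 0.8530; 0.8530 < 1: convergent.

0.8530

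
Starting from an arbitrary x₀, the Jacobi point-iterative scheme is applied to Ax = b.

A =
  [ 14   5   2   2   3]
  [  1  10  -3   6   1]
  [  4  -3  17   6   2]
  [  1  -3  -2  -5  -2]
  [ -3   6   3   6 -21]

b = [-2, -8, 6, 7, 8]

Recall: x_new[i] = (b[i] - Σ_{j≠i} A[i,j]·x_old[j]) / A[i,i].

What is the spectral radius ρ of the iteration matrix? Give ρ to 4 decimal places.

0.9042

Let D = diag(14, 10, 17, -5, -21); L, U the strict triangles.
Jacobi T = -D⁻¹(L+U): T[4,0] = -(-3)/(-21) = -0.1429; T[4,4] = 0.
  T[0,:] = [+0.0000 -0.3571 -0.1429 -0.1429 -0.2143]
  T[1,:] = [-0.1000 +0.0000 +0.3000 -0.6000 -0.1000]
  T[2,:] = [-0.2353 +0.1765 +0.0000 -0.3529 -0.1176]
  T[3,:] = [+0.2000 -0.6000 -0.4000 +0.0000 -0.4000]
  T[4,:] = [-0.1429 +0.2857 +0.1429 +0.2857 +0.0000]
|λ(T)| sorted: 0.9042, 0.3597, 0.3597, 0.1789, 0.1789.
spectral radius ρ = 0.9042; 0.9042 < 1: convergent.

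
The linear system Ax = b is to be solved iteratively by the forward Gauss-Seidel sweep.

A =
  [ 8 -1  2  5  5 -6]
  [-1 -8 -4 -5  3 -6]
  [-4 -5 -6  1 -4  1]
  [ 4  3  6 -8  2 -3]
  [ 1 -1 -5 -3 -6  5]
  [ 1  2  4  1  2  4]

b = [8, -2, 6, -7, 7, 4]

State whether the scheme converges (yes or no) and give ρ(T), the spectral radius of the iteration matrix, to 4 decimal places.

Diagonal D = diag(8, -8, -6, -8, -6, 4); L, U strict lower/upper.
T_GS = -(D+L)⁻¹U: row 0 first, T[0,5] = -(-6)/(8) = +0.7500; later rows by forward substitution.
  T[0,:] = [+0.0000 +0.1250 -0.2500 -0.6250 -0.6250 +0.7500]
  T[1,:] = [+0.0000 -0.0156 -0.4688 -0.5469 +0.4531 -0.8438]
  T[2,:] = [+0.0000 -0.0703 +0.5573 +1.0391 -0.6276 +0.3698]
  T[3,:] = [+0.0000 +0.0039 +0.1172 +0.2617 -0.3633 -0.0391]
  T[4,:] = [+0.0000 +0.0801 -0.4865 -1.0098 +0.5250 +0.8103]
  T[5,:] = [+0.0000 +0.0059 -0.0464 -0.1699 +0.3856 -0.5308]
|roots of det(T-λI)|: 1.5816, 0.8481, 0.1427, 0.1055, 0.0269, 0.0000.
ρ(T) = max|λ| = 1.5816; 1.5816 > 1 ⇒ diverges.

no, ρ = 1.5816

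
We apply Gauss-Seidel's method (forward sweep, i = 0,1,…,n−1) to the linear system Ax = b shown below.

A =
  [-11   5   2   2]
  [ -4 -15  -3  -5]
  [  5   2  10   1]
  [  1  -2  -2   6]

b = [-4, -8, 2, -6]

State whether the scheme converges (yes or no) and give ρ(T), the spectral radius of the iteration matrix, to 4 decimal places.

yes, ρ = 0.5441

Write A = D+L+U with D = diag(-11, -15, 10, 6).
Gauss-Seidel: T = -(D+L)⁻¹U, row 0 first, T[0,1] = -(5)/(-11) = +0.4545; later rows by forward substitution.
  T[0,:] = [+0.0000, +0.4545, +0.1818, +0.1818]
  T[1,:] = [+0.0000, -0.1212, -0.2485, -0.3818]
  T[2,:] = [+0.0000, -0.2030, -0.0412, -0.1145]
  T[3,:] = [+0.0000, -0.1838, -0.1269, -0.1958]
|roots of det(T-λI)|: 0.5441, 0.1695, 0.0164, 0.0000.
ρ(T) = max|λ| = 0.5441; 0.5441 < 1 ⇒ converges.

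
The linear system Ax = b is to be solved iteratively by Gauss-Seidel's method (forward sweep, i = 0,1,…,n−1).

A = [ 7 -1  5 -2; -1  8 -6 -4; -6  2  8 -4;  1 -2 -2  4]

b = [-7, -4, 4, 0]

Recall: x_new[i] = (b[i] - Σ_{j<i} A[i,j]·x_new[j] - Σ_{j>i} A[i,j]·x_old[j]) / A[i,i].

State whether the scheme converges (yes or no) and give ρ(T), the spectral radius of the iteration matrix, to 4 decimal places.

yes, ρ = 0.8355

Diagonal D = diag(7, 8, 8, 4); L, U strict lower/upper.
T_GS = -(D+L)⁻¹U: row 0 first, T[0,1] = -(-1)/(7) = +0.1429; later rows by forward substitution.
  T[0,:] = [+0.0000, +0.1429, -0.7143, +0.2857]
  T[1,:] = [+0.0000, +0.0179, +0.6607, +0.5357]
  T[2,:] = [+0.0000, +0.1027, -0.7009, +0.5804]
  T[3,:] = [+0.0000, +0.0246, +0.1585, +0.4866]
|eigenvalues of T|: 0.8355, 0.6129, 0.0262, 0.0000.
ρ(T) = max|λ| = 0.8355; 0.8355 < 1: convergent.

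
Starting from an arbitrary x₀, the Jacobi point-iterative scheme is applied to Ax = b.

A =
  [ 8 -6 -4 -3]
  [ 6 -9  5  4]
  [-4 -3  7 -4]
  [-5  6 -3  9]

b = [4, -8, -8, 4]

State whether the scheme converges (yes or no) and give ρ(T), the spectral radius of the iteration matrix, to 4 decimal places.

Diagonal D = diag(8, -9, 7, 9); L, U strict lower/upper.
T_J = -D⁻¹(L+U): T[3,0] = -(-5)/(9) = +0.5556; T[3,3] = 0.
  T[0,:] = [+0.0000, +0.7500, +0.5000, +0.3750]
  T[1,:] = [+0.6667, +0.0000, +0.5556, +0.4444]
  T[2,:] = [+0.5714, +0.4286, +0.0000, +0.5714]
  T[3,:] = [+0.5556, -0.6667, +0.3333, +0.0000]
|roots of det(T-λI)|: 1.2360, 0.6662, 0.5287, 0.0410.
ρ(T) = max|λ| = 1.2360; 1.2360 > 1 ⇒ diverges.

no, ρ = 1.2360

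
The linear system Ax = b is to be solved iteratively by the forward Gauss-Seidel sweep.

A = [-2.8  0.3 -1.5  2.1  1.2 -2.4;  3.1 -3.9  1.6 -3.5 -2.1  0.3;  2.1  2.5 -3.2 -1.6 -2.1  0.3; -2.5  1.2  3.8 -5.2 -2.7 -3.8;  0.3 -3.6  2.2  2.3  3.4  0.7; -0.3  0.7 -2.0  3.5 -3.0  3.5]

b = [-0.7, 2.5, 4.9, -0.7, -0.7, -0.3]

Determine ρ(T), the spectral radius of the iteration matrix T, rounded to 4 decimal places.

1.4587

Let D = diag(-2.8, -3.9, -3.2, -5.2, 3.4, 3.5); L, U the strict triangles.
T_GS = -(D+L)⁻¹U: row 0 first, T[0,3] = -(2.1)/(-2.8) = +0.7500; later rows by forward substitution.
  T[0,:] = [+0.0000, +0.1071, -0.5357, +0.7500, +0.4286, -0.8571]
  T[1,:] = [+0.0000, +0.0852, -0.0156, -0.3013, -0.1978, -0.6044]
  T[2,:] = [+0.0000, +0.1368, -0.3637, -0.2432, -0.5295, -0.9409]
  T[3,:] = [+0.0000, +0.0681, -0.0118, -0.6078, -1.1579, -1.1458]
  T[4,:] = [+0.0000, -0.0539, +0.2741, +0.1833, +0.8787, +0.6137]
  T[5,:] = [+0.0000, -0.0440, -0.0038, +0.7506, +1.6847, +1.1815]
|eigenvalues of T|: 1.4587, 0.4815, 0.1428, 0.1428, 0.0141, 0.0000.
spectral radius ρ = 1.4587; 1.4587 > 1 ⇒ diverges.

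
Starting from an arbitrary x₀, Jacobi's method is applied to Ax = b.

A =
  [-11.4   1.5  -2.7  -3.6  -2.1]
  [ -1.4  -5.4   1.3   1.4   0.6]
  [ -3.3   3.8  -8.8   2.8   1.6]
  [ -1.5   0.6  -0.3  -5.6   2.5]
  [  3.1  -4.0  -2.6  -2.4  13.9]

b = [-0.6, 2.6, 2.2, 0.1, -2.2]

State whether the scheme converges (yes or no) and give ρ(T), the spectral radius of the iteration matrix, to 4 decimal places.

yes, ρ = 0.8447

Diagonal D = diag(-11.4, -5.4, -8.8, -5.6, 13.9); L, U strict lower/upper.
Jacobi: T = -D⁻¹(L+U), T[2,0] = -(-3.3)/(-8.8) = -0.3750; T[2,2] = 0.
  T[0,:] = [+0.0000 +0.1316 -0.2368 -0.3158 -0.1842]
  T[1,:] = [-0.2593 +0.0000 +0.2407 +0.2593 +0.1111]
  T[2,:] = [-0.3750 +0.4318 +0.0000 +0.3182 +0.1818]
  T[3,:] = [-0.2679 +0.1071 -0.0536 +0.0000 +0.4464]
  T[4,:] = [-0.2230 +0.2878 +0.1871 +0.1727 +0.0000]
|roots of det(T-λI)|: 0.8447, 0.3805, 0.2207, 0.2122, 0.2122.
ρ = 0.8447; 0.8447 < 1 ⇒ converges.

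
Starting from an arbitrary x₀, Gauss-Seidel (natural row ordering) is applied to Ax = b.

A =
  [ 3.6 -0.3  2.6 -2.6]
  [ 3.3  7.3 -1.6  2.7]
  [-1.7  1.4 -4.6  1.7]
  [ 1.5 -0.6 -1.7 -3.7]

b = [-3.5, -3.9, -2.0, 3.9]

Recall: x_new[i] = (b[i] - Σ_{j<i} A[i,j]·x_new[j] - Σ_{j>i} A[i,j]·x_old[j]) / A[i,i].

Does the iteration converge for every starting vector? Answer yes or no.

yes

Write A = D+L+U with D = diag(3.6, 7.3, -4.6, -3.7).
GS T = -(D+L)⁻¹U: row 0 first, T[0,1] = -(-0.3)/(3.6) = +0.0833; later rows by forward substitution.
  T[0,:] = [+0.0000, +0.0833, -0.7222, +0.7222]
  T[1,:] = [+0.0000, -0.0377, +0.5457, -0.6963]
  T[2,:] = [+0.0000, -0.0423, +0.4330, -0.1093]
  T[3,:] = [+0.0000, +0.0593, -0.5802, +0.4559]
|λ(T)| sorted: 0.5708, 0.2622, 0.0183, 0.0000.
ρ(T) = max|λ| = 0.5708; 0.5708 < 1, so it converges for any x₀.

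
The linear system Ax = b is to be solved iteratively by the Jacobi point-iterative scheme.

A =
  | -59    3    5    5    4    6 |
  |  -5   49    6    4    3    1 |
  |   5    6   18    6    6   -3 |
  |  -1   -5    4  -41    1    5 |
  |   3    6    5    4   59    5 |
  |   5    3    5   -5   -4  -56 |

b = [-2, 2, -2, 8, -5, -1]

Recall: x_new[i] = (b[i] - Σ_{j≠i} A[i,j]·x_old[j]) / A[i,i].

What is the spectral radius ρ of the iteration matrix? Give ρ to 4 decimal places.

Let D = diag(-59, 49, 18, -41, 59, -56); L, U the strict triangles.
Jacobi T = -D⁻¹(L+U): T[1,0] = -(-5)/(49) = +0.1020; T[1,1] = 0.
  T[0,:] = [+0.0000, +0.0508, +0.0847, +0.0847, +0.0678, +0.1017]
  T[1,:] = [+0.1020, +0.0000, -0.1224, -0.0816, -0.0612, -0.0204]
  T[2,:] = [-0.2778, -0.3333, +0.0000, -0.3333, -0.3333, +0.1667]
  T[3,:] = [-0.0244, -0.1220, +0.0976, +0.0000, +0.0244, +0.1220]
  T[4,:] = [-0.0508, -0.1017, -0.0847, -0.0678, +0.0000, -0.0847]
  T[5,:] = [+0.0893, +0.0536, +0.0893, -0.0893, -0.0714, +0.0000]
|eigenvalues of T|: 0.2699, 0.1687, 0.1661, 0.1661, 0.1205, 0.0594.
spectral radius ρ = 0.2699; 0.2699 < 1 ⇒ converges.

0.2699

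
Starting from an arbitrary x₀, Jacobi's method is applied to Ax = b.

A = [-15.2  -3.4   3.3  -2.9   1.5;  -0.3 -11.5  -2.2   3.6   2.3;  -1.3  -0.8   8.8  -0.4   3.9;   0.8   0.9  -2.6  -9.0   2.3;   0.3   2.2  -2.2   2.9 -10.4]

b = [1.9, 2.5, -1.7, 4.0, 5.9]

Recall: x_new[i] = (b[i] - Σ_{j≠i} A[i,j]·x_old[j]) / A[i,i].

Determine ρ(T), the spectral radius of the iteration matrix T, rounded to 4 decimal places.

0.5894

A = D + L + U where D = diag(-15.2, -11.5, 8.8, -9, -10.4).
Jacobi T = -D⁻¹(L+U): T[0,1] = -(-3.4)/(-15.2) = -0.2237; T[0,0] = 0.
  T[0,:] = [+0.0000  -0.2237  +0.2171  -0.1908  +0.0987]
  T[1,:] = [-0.0261  +0.0000  -0.1913  +0.3130  +0.2000]
  T[2,:] = [+0.1477  +0.0909  +0.0000  +0.0455  -0.4432]
  T[3,:] = [+0.0889  +0.1000  -0.2889  +0.0000  +0.2556]
  T[4,:] = [+0.0288  +0.2115  -0.2115  +0.2788  +0.0000]
|λ(T)| sorted: 0.5894, 0.2886, 0.2289, 0.2289, 0.0649.
ρ = 0.5894; 0.5894 < 1 ⇒ converges.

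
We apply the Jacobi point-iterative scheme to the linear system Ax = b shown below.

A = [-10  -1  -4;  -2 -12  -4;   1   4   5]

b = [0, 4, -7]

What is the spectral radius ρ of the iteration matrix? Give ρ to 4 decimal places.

Write A = D+L+U with D = diag(-10, -12, 5).
Jacobi T = -D⁻¹(L+U): T[1,0] = -(-2)/(-12) = -0.1667; T[1,1] = 0.
  T[0,:] = [+0.0000  -0.1000  -0.4000]
  T[1,:] = [-0.1667  +0.0000  -0.3333]
  T[2,:] = [-0.2000  -0.8000  +0.0000]
|roots of det(T-λI)|: 0.6727, 0.4911, 0.1816.
ρ(T) = max|λ| = 0.6727; 0.6727 < 1: convergent.

0.6727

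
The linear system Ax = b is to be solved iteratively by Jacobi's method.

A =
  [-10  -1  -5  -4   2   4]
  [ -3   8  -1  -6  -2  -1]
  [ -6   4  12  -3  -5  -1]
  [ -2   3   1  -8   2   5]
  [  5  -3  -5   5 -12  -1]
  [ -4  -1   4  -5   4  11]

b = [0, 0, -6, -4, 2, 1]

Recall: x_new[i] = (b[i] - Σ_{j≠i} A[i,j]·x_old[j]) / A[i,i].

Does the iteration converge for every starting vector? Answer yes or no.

A = D + L + U where D = diag(-10, 8, 12, -8, -12, 11).
T_J = -D⁻¹(L+U): T[2,4] = -(-5)/(12) = +0.4167; T[2,2] = 0.
  T[0,:] = [+0.0000  -0.1000  -0.5000  -0.4000  +0.2000  +0.4000]
  T[1,:] = [+0.3750  +0.0000  +0.1250  +0.7500  +0.2500  +0.1250]
  T[2,:] = [+0.5000  -0.3333  +0.0000  +0.2500  +0.4167  +0.0833]
  T[3,:] = [-0.2500  +0.3750  +0.1250  +0.0000  +0.2500  +0.6250]
  T[4,:] = [+0.4167  -0.2500  -0.4167  +0.4167  +0.0000  -0.0833]
  T[5,:] = [+0.3636  +0.0909  -0.3636  +0.4545  -0.3636  +0.0000]
eigenvalue magnitudes: 1.1682, 0.7891, 0.7513, 0.7513, 0.0437, 0.0437.
ρ = 1.1682; 1.1682 > 1 ⇒ diverges.

no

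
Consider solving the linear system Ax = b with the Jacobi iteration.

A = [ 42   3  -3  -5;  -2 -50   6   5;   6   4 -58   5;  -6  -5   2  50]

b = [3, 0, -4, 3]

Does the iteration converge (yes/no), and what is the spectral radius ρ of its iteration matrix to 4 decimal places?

yes, ρ = 0.2121

Split A = D + L + U, D = diag(42, -50, -58, 50).
T_J = -D⁻¹(L+U): T[1,3] = -(5)/(-50) = +0.1000; T[1,1] = 0.
  T[0,:] = [+0.0000 -0.0714 +0.0714 +0.1190]
  T[1,:] = [-0.0400 +0.0000 +0.1200 +0.1000]
  T[2,:] = [+0.1034 +0.0690 +0.0000 +0.0862]
  T[3,:] = [+0.1200 +0.1000 -0.0400 +0.0000]
|λ(T)| sorted: 0.2121, 0.1720, 0.0608, 0.0207.
ρ = 0.2121; 0.2121 < 1: convergent.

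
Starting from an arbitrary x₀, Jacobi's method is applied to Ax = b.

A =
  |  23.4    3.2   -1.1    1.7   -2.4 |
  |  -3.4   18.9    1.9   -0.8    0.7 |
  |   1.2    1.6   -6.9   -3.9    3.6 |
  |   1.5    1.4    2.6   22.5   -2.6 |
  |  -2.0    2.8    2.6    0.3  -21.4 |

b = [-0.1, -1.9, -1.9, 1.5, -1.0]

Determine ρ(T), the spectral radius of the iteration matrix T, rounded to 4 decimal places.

0.3857

Diagonal D = diag(23.4, 18.9, -6.9, 22.5, -21.4); L, U strict lower/upper.
Jacobi T = -D⁻¹(L+U): T[0,4] = -(-2.4)/(23.4) = +0.1026; T[0,0] = 0.
  T[0,:] = [+0.0000 -0.1368 +0.0470 -0.0726 +0.1026]
  T[1,:] = [+0.1799 +0.0000 -0.1005 +0.0423 -0.0370]
  T[2,:] = [+0.1739 +0.2319 +0.0000 -0.5652 +0.5217]
  T[3,:] = [-0.0667 -0.0622 -0.1156 +0.0000 +0.1156]
  T[4,:] = [-0.0935 +0.1308 +0.1215 +0.0140 +0.0000]
|roots of det(T-λI)|: 0.3857, 0.3140, 0.2170, 0.2170, 0.0579.
ρ = 0.3857; 0.3857 < 1: convergent.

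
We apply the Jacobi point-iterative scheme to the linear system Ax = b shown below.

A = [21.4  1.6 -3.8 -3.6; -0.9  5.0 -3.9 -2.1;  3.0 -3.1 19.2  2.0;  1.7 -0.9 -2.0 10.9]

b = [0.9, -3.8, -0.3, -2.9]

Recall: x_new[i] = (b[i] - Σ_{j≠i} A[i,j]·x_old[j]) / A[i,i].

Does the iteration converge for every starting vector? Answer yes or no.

A = D + L + U where D = diag(21.4, 5, 19.2, 10.9).
Jacobi: T = -D⁻¹(L+U), T[2,3] = -(2)/(19.2) = -0.1042; T[2,2] = 0.
  T[0,:] = [+0.0000, -0.0748, +0.1776, +0.1682]
  T[1,:] = [+0.1800, +0.0000, +0.7800, +0.4200]
  T[2,:] = [-0.1562, +0.1615, +0.0000, -0.1042]
  T[3,:] = [-0.1560, +0.0826, +0.1835, +0.0000]
moduli |λ_i(T)| = 0.3838, 0.2404, 0.2404, 0.0457.
ρ(T) = max|λ| = 0.3838; 0.3838 < 1: convergent.

yes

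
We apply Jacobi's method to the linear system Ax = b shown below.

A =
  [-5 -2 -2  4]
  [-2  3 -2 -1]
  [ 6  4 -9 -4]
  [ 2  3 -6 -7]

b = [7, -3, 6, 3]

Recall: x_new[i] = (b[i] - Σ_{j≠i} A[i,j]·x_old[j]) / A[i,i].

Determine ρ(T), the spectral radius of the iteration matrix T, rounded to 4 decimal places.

A = D + L + U where D = diag(-5, 3, -9, -7).
Jacobi T = -D⁻¹(L+U): T[2,0] = -(6)/(-9) = +0.6667; T[2,2] = 0.
  T[0,:] = [+0.0000 -0.4000 -0.4000 +0.8000]
  T[1,:] = [+0.6667 +0.0000 +0.6667 +0.3333]
  T[2,:] = [+0.6667 +0.4444 +0.0000 -0.4444]
  T[3,:] = [+0.2857 +0.4286 -0.8571 +0.0000]
|λ(T)| sorted: 1.1448, 0.7546, 0.7546, 0.2532.
ρ = 1.1448; 1.1448 > 1: divergent.

1.1448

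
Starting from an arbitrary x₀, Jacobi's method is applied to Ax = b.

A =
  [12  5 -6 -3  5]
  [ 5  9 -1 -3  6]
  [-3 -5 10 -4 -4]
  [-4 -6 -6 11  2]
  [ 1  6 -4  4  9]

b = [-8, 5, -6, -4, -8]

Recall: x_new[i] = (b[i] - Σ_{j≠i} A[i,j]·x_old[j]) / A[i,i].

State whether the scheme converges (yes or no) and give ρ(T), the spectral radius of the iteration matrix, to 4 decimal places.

no, ρ = 1.2573

Let D = diag(12, 9, 10, 11, 9); L, U the strict triangles.
T_J = -D⁻¹(L+U): T[4,1] = -(6)/(9) = -0.6667; T[4,4] = 0.
  T[0,:] = [+0.0000  -0.4167  +0.5000  +0.2500  -0.4167]
  T[1,:] = [-0.5556  +0.0000  +0.1111  +0.3333  -0.6667]
  T[2,:] = [+0.3000  +0.5000  +0.0000  +0.4000  +0.4000]
  T[3,:] = [+0.3636  +0.5455  +0.5455  +0.0000  -0.1818]
  T[4,:] = [-0.1111  -0.6667  +0.4444  -0.4444  +0.0000]
|eigenvalues of T|: 1.2573, 0.9339, 0.6990, 0.6017, 0.2261.
ρ = 1.2573; 1.2573 > 1, so it fails to converge.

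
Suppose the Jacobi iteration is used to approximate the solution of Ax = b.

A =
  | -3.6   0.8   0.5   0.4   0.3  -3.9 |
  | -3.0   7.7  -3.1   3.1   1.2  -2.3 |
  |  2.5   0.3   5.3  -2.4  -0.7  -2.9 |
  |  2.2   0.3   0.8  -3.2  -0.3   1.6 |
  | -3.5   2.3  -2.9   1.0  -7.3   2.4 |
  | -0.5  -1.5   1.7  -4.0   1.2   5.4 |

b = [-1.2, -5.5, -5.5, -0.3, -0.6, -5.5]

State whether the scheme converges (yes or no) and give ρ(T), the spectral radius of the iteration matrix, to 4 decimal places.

no, ρ = 1.1637

A = D + L + U where D = diag(-3.6, 7.7, 5.3, -3.2, -7.3, 5.4).
Jacobi T = -D⁻¹(L+U): T[0,2] = -(0.5)/(-3.6) = +0.1389; T[0,0] = 0.
  T[0,:] = [+0.0000 +0.2222 +0.1389 +0.1111 +0.0833 -1.0833]
  T[1,:] = [+0.3896 +0.0000 +0.4026 -0.4026 -0.1558 +0.2987]
  T[2,:] = [-0.4717 -0.0566 +0.0000 +0.4528 +0.1321 +0.5472]
  T[3,:] = [+0.6875 +0.0938 +0.2500 +0.0000 -0.0938 +0.5000]
  T[4,:] = [-0.4795 +0.3151 -0.3973 +0.1370 +0.0000 +0.3288]
  T[5,:] = [+0.0926 +0.2778 -0.3148 +0.7407 -0.2222 +0.0000]
moduli |λ_i(T)| = 1.1637, 0.8963, 0.8963, 0.5460, 0.2664, 0.2664.
spectral radius ρ = 1.1637; 1.1637 > 1, so it fails to converge.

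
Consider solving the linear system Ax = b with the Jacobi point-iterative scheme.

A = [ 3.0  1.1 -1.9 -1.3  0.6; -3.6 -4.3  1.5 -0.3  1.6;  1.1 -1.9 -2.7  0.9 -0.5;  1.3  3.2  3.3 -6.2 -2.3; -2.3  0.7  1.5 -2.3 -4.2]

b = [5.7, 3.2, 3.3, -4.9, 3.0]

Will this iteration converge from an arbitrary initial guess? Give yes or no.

Write A = D+L+U with D = diag(3, -4.3, -2.7, -6.2, -4.2).
Jacobi: T = -D⁻¹(L+U), T[2,3] = -(0.9)/(-2.7) = +0.3333; T[2,2] = 0.
  T[0,:] = [+0.0000  -0.3667  +0.6333  +0.4333  -0.2000]
  T[1,:] = [-0.8372  +0.0000  +0.3488  -0.0698  +0.3721]
  T[2,:] = [+0.4074  -0.7037  +0.0000  +0.3333  -0.1852]
  T[3,:] = [+0.2097  +0.5161  +0.5323  +0.0000  -0.3710]
  T[4,:] = [-0.5476  +0.1667  +0.3571  -0.5476  +0.0000]
eigenvalue magnitudes: 1.1576, 0.7452, 0.3865, 0.3865, 0.0669.
ρ(T) = max|λ| = 1.1576; 1.1576 > 1: divergent.

no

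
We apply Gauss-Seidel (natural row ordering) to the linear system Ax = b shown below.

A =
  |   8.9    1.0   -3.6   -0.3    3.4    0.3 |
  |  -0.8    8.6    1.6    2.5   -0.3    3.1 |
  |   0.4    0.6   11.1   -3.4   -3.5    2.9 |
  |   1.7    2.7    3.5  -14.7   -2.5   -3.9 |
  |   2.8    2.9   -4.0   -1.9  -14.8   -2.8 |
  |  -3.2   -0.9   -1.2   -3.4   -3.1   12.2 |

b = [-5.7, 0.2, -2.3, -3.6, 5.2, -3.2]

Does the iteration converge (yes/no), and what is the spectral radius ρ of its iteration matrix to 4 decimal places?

Let D = diag(8.9, 8.6, 11.1, -14.7, -14.8, 12.2); L, U the strict triangles.
GS T = -(D+L)⁻¹U: row 0 first, T[0,3] = -(-0.3)/(8.9) = +0.0337; later rows by forward substitution.
  T[0,:] = [+0.0000, -0.1124, +0.4045, +0.0337, -0.3820, -0.0337]
  T[1,:] = [+0.0000, -0.0105, -0.1484, -0.2876, -0.0007, -0.3636]
  T[2,:] = [+0.0000, +0.0046, -0.0066, +0.3206, +0.3291, -0.2404]
  T[3,:] = [+0.0000, -0.0138, +0.0180, +0.0274, -0.1360, -0.3932]
  T[4,:] = [+0.0000, -0.0228, +0.0469, -0.1401, -0.1439, -0.1514]
  T[5,:] = [+0.0000, -0.0394, +0.1114, -0.0088, -0.1423, -0.2074]
eigenvalue magnitudes: 0.5034, 0.2276, 0.2276, 0.0518, 0.0400, 0.0000.
ρ(T) = max|λ| = 0.5034; 0.5034 < 1 ⇒ converges.

yes, ρ = 0.5034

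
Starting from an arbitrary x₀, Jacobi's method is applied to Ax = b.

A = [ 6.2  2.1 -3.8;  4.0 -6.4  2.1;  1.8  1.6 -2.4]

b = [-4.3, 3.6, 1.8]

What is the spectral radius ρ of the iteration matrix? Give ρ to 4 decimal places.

Split A = D + L + U, D = diag(6.2, -6.4, -2.4).
Jacobi T = -D⁻¹(L+U): T[0,1] = -(2.1)/(6.2) = -0.3387; T[0,0] = 0.
  T[0,:] = [+0.0000 -0.3387 +0.6129]
  T[1,:] = [+0.6250 +0.0000 +0.3281]
  T[2,:] = [+0.7500 +0.6667 +0.0000]
|roots of det(T-λI)|: 0.8222, 0.4574, 0.4574.
ρ = 0.8222; 0.8222 < 1, so it converges for any x₀.

0.8222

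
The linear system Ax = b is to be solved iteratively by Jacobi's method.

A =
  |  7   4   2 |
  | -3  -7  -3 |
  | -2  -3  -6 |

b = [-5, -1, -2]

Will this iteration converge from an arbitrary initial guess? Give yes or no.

yes

Split A = D + L + U, D = diag(7, -7, -6).
Jacobi: T = -D⁻¹(L+U), T[1,0] = -(-3)/(-7) = -0.4286; T[1,1] = 0.
  T[0,:] = [+0.0000 -0.5714 -0.2857]
  T[1,:] = [-0.4286 +0.0000 -0.4286]
  T[2,:] = [-0.3333 -0.5000 +0.0000]
|roots of det(T-λI)|: 0.8500, 0.5370, 0.3130.
ρ = 0.8500; 0.8500 < 1 ⇒ converges.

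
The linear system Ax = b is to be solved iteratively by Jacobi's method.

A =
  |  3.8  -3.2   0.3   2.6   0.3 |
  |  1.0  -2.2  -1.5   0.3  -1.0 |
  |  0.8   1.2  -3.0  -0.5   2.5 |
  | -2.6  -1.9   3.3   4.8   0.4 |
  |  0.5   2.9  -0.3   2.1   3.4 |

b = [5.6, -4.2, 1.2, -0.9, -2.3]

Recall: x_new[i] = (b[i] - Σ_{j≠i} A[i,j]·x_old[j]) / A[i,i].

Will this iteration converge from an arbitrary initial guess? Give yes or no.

A = D + L + U where D = diag(3.8, -2.2, -3, 4.8, 3.4).
Jacobi: T = -D⁻¹(L+U), T[0,4] = -(0.3)/(3.8) = -0.0789; T[0,0] = 0.
  T[0,:] = [+0.0000, +0.8421, -0.0789, -0.6842, -0.0789]
  T[1,:] = [+0.4545, +0.0000, -0.6818, +0.1364, -0.4545]
  T[2,:] = [+0.2667, +0.4000, +0.0000, -0.1667, +0.8333]
  T[3,:] = [+0.5417, +0.3958, -0.6875, +0.0000, -0.0833]
  T[4,:] = [-0.1471, -0.8529, +0.0882, -0.6176, +0.0000]
|λ(T)| sorted: 1.2108, 0.8600, 0.8600, 0.4929, 0.0505.
spectral radius ρ = 1.2108; 1.2108 > 1 ⇒ diverges.

no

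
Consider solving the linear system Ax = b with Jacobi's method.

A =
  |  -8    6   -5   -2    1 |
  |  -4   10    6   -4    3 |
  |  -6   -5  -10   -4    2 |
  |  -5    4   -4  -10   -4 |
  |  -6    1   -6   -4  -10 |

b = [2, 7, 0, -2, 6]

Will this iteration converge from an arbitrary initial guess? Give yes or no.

Split A = D + L + U, D = diag(-8, 10, -10, -10, -10).
T_J = -D⁻¹(L+U): T[2,0] = -(-6)/(-10) = -0.6000; T[2,2] = 0.
  T[0,:] = [+0.0000  +0.7500  -0.6250  -0.2500  +0.1250]
  T[1,:] = [+0.4000  +0.0000  -0.6000  +0.4000  -0.3000]
  T[2,:] = [-0.6000  -0.5000  +0.0000  -0.4000  +0.2000]
  T[3,:] = [-0.5000  +0.4000  -0.4000  +0.0000  -0.4000]
  T[4,:] = [-0.6000  +0.1000  -0.6000  -0.4000  +0.0000]
|λ(T)| sorted: 1.1947, 0.8442, 0.6615, 0.3606, 0.0497.
ρ(T) = max|λ| = 1.1947; 1.1947 > 1 ⇒ diverges.

no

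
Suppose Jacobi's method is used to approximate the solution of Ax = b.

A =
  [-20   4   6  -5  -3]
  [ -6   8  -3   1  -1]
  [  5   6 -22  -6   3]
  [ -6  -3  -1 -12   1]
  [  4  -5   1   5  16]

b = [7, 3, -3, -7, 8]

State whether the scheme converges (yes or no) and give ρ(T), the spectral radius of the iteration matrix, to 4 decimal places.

yes, ρ = 0.8712

Write A = D+L+U with D = diag(-20, 8, -22, -12, 16).
Jacobi: T = -D⁻¹(L+U), T[3,4] = -(1)/(-12) = +0.0833; T[3,3] = 0.
  T[0,:] = [+0.0000  +0.2000  +0.3000  -0.2500  -0.1500]
  T[1,:] = [+0.7500  +0.0000  +0.3750  -0.1250  +0.1250]
  T[2,:] = [+0.2273  +0.2727  +0.0000  -0.2727  +0.1364]
  T[3,:] = [-0.5000  -0.2500  -0.0833  +0.0000  +0.0833]
  T[4,:] = [-0.2500  +0.3125  -0.0625  -0.3125  +0.0000]
|eigenvalues of T|: 0.8712, 0.5325, 0.1848, 0.1848, 0.0093.
ρ(T) = max|λ| = 0.8712; 0.8712 < 1 ⇒ converges.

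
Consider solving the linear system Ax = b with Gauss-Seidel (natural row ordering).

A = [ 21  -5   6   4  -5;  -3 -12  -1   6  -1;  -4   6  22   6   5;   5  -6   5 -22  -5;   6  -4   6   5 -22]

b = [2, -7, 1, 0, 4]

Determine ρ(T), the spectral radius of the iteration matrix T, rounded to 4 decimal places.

Split A = D + L + U, D = diag(21, -12, 22, -22, -22).
GS T = -(D+L)⁻¹U: row 0 first, T[0,2] = -(6)/(21) = -0.2857; later rows by forward substitution.
  T[0,:] = [+0.0000, +0.2381, -0.2857, -0.1905, +0.2381]
  T[1,:] = [+0.0000, -0.0595, -0.0119, +0.5476, -0.1429]
  T[2,:] = [+0.0000, +0.0595, -0.0487, -0.4567, -0.1450]
  T[3,:] = [+0.0000, +0.0839, -0.0728, -0.2964, -0.1672]
  T[4,:] = [+0.0000, +0.1111, -0.1056, -0.3434, +0.0134]
|λ(T)| sorted: 0.5951, 0.1468, 0.1468, 0.0262, 0.0000.
spectral radius ρ = 0.5951; 0.5951 < 1, so it converges for any x₀.

0.5951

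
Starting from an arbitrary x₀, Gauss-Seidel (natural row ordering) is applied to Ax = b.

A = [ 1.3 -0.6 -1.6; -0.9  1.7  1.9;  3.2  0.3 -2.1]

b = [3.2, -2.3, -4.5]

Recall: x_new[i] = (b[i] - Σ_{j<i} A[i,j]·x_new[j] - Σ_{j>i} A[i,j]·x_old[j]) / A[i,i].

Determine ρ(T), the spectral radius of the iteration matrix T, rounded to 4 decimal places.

1.5442

Diagonal D = diag(1.3, 1.7, -2.1); L, U strict lower/upper.
T_GS = -(D+L)⁻¹U: row 0 first, T[0,1] = -(-0.6)/(1.3) = +0.4615; later rows by forward substitution.
  T[0,:] = [+0.0000 +0.4615 +1.2308]
  T[1,:] = [+0.0000 +0.2443 -0.4661]
  T[2,:] = [+0.0000 +0.7382 +1.8089]
|eigenvalues of T|: 1.5442, 0.5090, 0.0000.
ρ = 1.5442; 1.5442 > 1: divergent.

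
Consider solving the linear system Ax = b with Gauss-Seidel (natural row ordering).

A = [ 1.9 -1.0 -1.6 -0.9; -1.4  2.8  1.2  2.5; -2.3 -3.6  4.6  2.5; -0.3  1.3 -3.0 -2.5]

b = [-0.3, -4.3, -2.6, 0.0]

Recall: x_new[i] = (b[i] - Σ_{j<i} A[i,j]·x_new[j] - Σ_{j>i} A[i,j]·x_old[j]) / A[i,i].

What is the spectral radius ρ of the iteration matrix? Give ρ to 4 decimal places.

Let D = diag(1.9, 2.8, 4.6, -2.5); L, U the strict triangles.
GS T = -(D+L)⁻¹U: row 0 first, T[0,1] = -(-1)/(1.9) = +0.5263; later rows by forward substitution.
  T[0,:] = [+0.0000  +0.5263  +0.8421  +0.4737]
  T[1,:] = [+0.0000  +0.2632  -0.0075  -0.6560]
  T[2,:] = [+0.0000  +0.4691  +0.4152  -0.8200]
  T[3,:] = [+0.0000  -0.4892  -0.6032  +0.5861]
|λ(T)| sorted: 1.4658, 0.2427, 0.0413, 0.0000.
spectral radius ρ = 1.4658; 1.4658 > 1, so it fails to converge.

1.4658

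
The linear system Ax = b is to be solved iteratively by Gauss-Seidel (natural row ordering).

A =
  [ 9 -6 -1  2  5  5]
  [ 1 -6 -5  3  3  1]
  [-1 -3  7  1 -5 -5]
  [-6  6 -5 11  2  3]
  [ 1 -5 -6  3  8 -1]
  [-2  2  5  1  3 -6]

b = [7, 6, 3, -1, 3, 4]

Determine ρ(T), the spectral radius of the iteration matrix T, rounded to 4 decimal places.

1.2708

Split A = D + L + U, D = diag(9, -6, 7, 11, 8, -6).
GS T = -(D+L)⁻¹U: row 0 first, T[0,4] = -(5)/(9) = -0.5556; later rows by forward substitution.
  T[0,:] = [+0.0000, +0.6667, +0.1111, -0.2222, -0.5556, -0.5556]
  T[1,:] = [+0.0000, +0.1111, -0.8148, +0.4630, +0.4074, +0.0741]
  T[2,:] = [+0.0000, +0.1429, -0.3333, +0.0238, +0.8095, +0.6667]
  T[3,:] = [+0.0000, +0.3680, +0.3535, -0.3629, -0.3391, -0.3131]
  T[4,:] = [+0.0000, -0.0447, -0.9057, +0.4711, +1.0584, +0.8582]
  T[5,:] = [+0.0000, -0.0272, -0.9804, +0.4233, +1.4683, +1.1423]
moduli |λ_i(T)| = 1.2708, 0.5323, 0.1285, 0.1285, 0.0538, 0.0000.
ρ(T) = max|λ| = 1.2708; 1.2708 > 1, so it fails to converge.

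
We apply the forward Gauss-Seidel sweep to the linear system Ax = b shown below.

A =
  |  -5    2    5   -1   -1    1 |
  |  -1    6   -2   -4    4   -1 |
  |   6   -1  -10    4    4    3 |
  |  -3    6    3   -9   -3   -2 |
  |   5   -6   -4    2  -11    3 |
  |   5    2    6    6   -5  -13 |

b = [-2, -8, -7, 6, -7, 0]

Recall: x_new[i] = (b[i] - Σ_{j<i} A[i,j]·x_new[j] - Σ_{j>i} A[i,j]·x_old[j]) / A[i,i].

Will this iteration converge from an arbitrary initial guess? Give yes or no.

no

Write A = D+L+U with D = diag(-5, 6, -10, -9, -11, -13).
T_GS = -(D+L)⁻¹U: row 0 first, T[0,2] = -(5)/(-5) = +1.0000; later rows by forward substitution.
  T[0,:] = [+0.0000 +0.4000 +1.0000 -0.2000 -0.2000 +0.2000]
  T[1,:] = [+0.0000 +0.0667 +0.5000 +0.6333 -0.7000 +0.2000]
  T[2,:] = [+0.0000 +0.2333 +0.5500 +0.2167 +0.3500 +0.4000]
  T[3,:] = [+0.0000 -0.0111 +0.1833 +0.5611 -0.6167 -0.0222]
  T[4,:] = [+0.0000 +0.0586 +0.0152 -0.4131 +0.0515 +0.1051]
  T[5,:] = [+0.0000 +0.2441 +0.7942 +0.5384 -0.3275 +0.2416]
|eigenvalues of T|: 1.1936, 0.7395, 0.2276, 0.1842, 0.0504, 0.0000.
ρ = 1.1936; 1.1936 > 1, so it fails to converge.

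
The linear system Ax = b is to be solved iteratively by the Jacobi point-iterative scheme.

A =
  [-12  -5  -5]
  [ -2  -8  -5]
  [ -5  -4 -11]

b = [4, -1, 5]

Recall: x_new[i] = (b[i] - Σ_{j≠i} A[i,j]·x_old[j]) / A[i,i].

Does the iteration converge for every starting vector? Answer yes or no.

yes

Diagonal D = diag(-12, -8, -11); L, U strict lower/upper.
Jacobi: T = -D⁻¹(L+U), T[0,1] = -(-5)/(-12) = -0.4167; T[0,0] = 0.
  T[0,:] = [+0.0000 -0.4167 -0.4167]
  T[1,:] = [-0.2500 +0.0000 -0.6250]
  T[2,:] = [-0.4545 -0.3636 +0.0000]
|λ(T)| sorted: 0.8407, 0.4311, 0.4311.
ρ = 0.8407; 0.8407 < 1: convergent.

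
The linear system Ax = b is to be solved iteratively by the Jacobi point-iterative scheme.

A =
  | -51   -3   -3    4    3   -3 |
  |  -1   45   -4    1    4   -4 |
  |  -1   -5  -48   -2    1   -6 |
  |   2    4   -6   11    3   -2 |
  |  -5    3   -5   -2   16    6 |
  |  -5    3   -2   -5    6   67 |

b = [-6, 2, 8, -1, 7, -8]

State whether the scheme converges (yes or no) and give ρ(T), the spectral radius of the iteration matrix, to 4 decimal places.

Let D = diag(-51, 45, -48, 11, 16, 67); L, U the strict triangles.
Jacobi T = -D⁻¹(L+U): T[2,5] = -(-6)/(-48) = -0.1250; T[2,2] = 0.
  T[0,:] = [+0.0000  -0.0588  -0.0588  +0.0784  +0.0588  -0.0588]
  T[1,:] = [+0.0222  +0.0000  +0.0889  -0.0222  -0.0889  +0.0889]
  T[2,:] = [-0.0208  -0.1042  +0.0000  -0.0417  +0.0208  -0.1250]
  T[3,:] = [-0.1818  -0.3636  +0.5455  +0.0000  -0.2727  +0.1818]
  T[4,:] = [+0.3125  -0.1875  +0.3125  +0.1250  +0.0000  -0.3750]
  T[5,:] = [+0.0746  -0.0448  +0.0299  +0.0746  -0.0896  +0.0000]
moduli |λ_i(T)| = 0.2760, 0.2038, 0.2038, 0.1224, 0.0999, 0.0999.
spectral radius ρ = 0.2760; 0.2760 < 1: convergent.

yes, ρ = 0.2760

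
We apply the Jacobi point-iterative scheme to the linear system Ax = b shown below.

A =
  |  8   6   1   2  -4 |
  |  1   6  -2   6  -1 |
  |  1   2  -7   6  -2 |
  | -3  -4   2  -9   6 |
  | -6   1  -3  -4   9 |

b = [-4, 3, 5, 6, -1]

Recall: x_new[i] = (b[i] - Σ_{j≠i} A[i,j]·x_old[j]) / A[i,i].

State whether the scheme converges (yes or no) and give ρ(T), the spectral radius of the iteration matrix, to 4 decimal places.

no, ρ = 1.3394

Let D = diag(8, 6, -7, -9, 9); L, U the strict triangles.
Jacobi: T = -D⁻¹(L+U), T[0,1] = -(6)/(8) = -0.7500; T[0,0] = 0.
  T[0,:] = [+0.0000 -0.7500 -0.1250 -0.2500 +0.5000]
  T[1,:] = [-0.1667 +0.0000 +0.3333 -1.0000 +0.1667]
  T[2,:] = [+0.1429 +0.2857 +0.0000 +0.8571 -0.2857]
  T[3,:] = [-0.3333 -0.4444 +0.2222 +0.0000 +0.6667]
  T[4,:] = [+0.6667 -0.1111 +0.3333 +0.4444 +0.0000]
moduli |λ_i(T)| = 1.3394, 0.9993, 0.4077, 0.2124, 0.2124.
spectral radius ρ = 1.3394; 1.3394 > 1 ⇒ diverges.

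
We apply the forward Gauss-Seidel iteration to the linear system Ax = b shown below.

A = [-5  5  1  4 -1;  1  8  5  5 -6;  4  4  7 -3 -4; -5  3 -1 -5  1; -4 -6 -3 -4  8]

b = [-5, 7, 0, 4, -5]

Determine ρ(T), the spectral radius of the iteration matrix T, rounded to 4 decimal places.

A = D + L + U where D = diag(-5, 8, 7, -5, 8).
Gauss-Seidel: T = -(D+L)⁻¹U, row 0 first, T[0,4] = -(-1)/(-5) = -0.2000; later rows by forward substitution.
  T[0,:] = [+0.0000 +1.0000 +0.2000 +0.8000 -0.2000]
  T[1,:] = [+0.0000 -0.1250 -0.6500 -0.7250 +0.7750]
  T[2,:] = [+0.0000 -0.5000 +0.2571 +0.3857 +0.2429]
  T[3,:] = [+0.0000 -0.9750 -0.6414 -1.3121 +0.8164]
  T[4,:] = [+0.0000 -0.2687 -0.6118 -0.6552 +0.9805]
|roots of det(T-λI)|: 1.2919, 0.8912, 0.2834, 0.0821, 0.0000.
spectral radius ρ = 1.2919; 1.2919 > 1 ⇒ diverges.

1.2919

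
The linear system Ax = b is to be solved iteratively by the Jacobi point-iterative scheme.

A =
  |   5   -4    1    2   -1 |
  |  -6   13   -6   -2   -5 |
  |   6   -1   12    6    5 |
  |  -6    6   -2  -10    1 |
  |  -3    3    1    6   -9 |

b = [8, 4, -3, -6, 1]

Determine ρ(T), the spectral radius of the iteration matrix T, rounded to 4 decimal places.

1.2213

Diagonal D = diag(5, 13, 12, -10, -9); L, U strict lower/upper.
T_J = -D⁻¹(L+U): T[2,3] = -(6)/(12) = -0.5000; T[2,2] = 0.
  T[0,:] = [+0.0000, +0.8000, -0.2000, -0.4000, +0.2000]
  T[1,:] = [+0.4615, +0.0000, +0.4615, +0.1538, +0.3846]
  T[2,:] = [-0.5000, +0.0833, +0.0000, -0.5000, -0.4167]
  T[3,:] = [-0.6000, +0.6000, -0.2000, +0.0000, +0.1000]
  T[4,:] = [-0.3333, +0.3333, +0.1111, +0.6667, +0.0000]
|eigenvalues of T|: 1.2213, 0.6472, 0.6472, 0.5065, 0.3052.
ρ = 1.2213; 1.2213 > 1 ⇒ diverges.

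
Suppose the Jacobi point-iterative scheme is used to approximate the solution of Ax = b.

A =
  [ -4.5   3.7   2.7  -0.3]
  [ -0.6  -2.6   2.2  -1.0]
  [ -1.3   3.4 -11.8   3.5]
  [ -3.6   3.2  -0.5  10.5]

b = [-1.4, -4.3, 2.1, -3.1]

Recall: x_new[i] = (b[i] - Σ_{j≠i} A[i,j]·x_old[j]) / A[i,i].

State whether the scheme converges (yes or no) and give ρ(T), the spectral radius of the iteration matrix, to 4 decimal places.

yes, ρ = 0.7514

Write A = D+L+U with D = diag(-4.5, -2.6, -11.8, 10.5).
Jacobi T = -D⁻¹(L+U): T[3,2] = -(-0.5)/(10.5) = +0.0476; T[3,3] = 0.
  T[0,:] = [+0.0000  +0.8222  +0.6000  -0.0667]
  T[1,:] = [-0.2308  +0.0000  +0.8462  -0.3846]
  T[2,:] = [-0.1102  +0.2881  +0.0000  +0.2966]
  T[3,:] = [+0.3429  -0.3048  +0.0476  +0.0000]
moduli |λ_i(T)| = 0.7514, 0.5760, 0.5760, 0.3066.
ρ = 0.7514; 0.7514 < 1: convergent.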